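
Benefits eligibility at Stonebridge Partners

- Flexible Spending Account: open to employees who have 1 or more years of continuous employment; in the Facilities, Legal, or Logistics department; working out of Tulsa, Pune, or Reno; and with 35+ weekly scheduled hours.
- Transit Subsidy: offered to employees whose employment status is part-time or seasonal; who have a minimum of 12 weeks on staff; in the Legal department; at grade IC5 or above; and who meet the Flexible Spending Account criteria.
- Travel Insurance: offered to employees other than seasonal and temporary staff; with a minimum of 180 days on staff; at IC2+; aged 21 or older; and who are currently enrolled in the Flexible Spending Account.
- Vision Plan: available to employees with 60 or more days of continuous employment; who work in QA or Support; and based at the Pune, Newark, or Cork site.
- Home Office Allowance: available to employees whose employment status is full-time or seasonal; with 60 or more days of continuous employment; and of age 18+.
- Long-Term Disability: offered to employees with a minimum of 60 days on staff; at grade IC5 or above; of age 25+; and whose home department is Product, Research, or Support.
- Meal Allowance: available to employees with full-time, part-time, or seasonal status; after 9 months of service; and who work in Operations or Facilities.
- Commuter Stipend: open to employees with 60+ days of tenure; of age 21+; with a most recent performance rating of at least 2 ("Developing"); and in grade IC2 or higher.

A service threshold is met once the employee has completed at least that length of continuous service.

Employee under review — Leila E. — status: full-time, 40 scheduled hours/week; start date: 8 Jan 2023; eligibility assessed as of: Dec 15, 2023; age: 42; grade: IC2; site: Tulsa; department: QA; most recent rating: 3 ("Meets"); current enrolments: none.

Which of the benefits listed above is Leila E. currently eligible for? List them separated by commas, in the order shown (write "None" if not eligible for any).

Home Office Allowance, Commuter Stipend

Service from 8 Jan 2023 to Dec 15, 2023: 341 days.
Flexible Spending Account — service 341 days < 1 year (≈365 days) ✗ → not eligible.
Transit Subsidy — status full-time ✗ (requires part-time or seasonal) → not eligible.
Travel Insurance — status full-time ✓ (not excluded); service 341 days ≥ 180 days ✓; grade IC2 ≥ IC2 ✓; age 42 ≥ 21 ✓; not enrolled in Flexible Spending Account ✗ → not eligible.
Vision Plan — service 341 days ≥ 60 days ✓; dept QA ✓; site Tulsa ✗ (not Pune, Newark, or Cork) → not eligible.
Home Office Allowance — status full-time ✓; service 341 days ≥ 60 days ✓; age 42 ≥ 18 ✓ → eligible.
Long-Term Disability — service 341 days ≥ 60 days ✓; grade IC2 < IC5 ✗ → not eligible.
Meal Allowance — status full-time ✓; service 341 days ≥ 9 months (≈270 days) ✓; dept QA ✗ → not eligible.
Commuter Stipend — service 341 days ≥ 60 days ✓; age 42 ≥ 21 ✓; rating 3 ≥ 2 ✓; grade IC2 ≥ IC2 ✓ → eligible.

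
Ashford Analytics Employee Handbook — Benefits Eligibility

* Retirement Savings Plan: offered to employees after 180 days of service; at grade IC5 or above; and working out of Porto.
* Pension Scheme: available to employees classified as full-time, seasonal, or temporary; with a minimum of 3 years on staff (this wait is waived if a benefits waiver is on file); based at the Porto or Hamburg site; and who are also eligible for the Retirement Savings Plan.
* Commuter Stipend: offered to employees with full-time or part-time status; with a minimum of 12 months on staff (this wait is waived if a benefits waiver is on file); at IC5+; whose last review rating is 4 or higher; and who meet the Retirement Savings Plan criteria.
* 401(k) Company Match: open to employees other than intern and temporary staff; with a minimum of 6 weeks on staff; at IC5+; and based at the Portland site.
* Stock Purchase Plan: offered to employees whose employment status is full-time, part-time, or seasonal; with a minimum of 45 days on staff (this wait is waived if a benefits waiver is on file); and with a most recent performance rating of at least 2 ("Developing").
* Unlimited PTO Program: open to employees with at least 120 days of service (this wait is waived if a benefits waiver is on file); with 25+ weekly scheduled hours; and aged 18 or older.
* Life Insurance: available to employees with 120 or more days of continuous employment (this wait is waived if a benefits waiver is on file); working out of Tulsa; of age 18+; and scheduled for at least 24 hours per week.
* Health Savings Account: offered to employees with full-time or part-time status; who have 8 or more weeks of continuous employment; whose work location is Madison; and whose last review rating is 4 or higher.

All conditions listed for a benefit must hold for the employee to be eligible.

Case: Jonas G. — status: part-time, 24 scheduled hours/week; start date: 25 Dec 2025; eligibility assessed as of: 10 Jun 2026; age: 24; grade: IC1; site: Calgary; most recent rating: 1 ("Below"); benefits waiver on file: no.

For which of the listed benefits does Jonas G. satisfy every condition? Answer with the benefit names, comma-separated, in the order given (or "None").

None

Service from 25 Dec 2025 to 10 Jun 2026: 167 days.
Retirement Savings Plan — service 167 days < 180 days ✗ → not eligible.
Pension Scheme — status part-time ✗ (requires full-time, seasonal, or temporary) → not eligible.
Commuter Stipend — status part-time ✓; no waiver, service 167 days < 12 months (≈360 days) ✗ → not eligible.
401(k) Company Match — status part-time ✓ (not excluded); service 167 days ≥ 6 weeks (≈42 days) ✓; grade IC1 < IC5 ✗ → not eligible.
Stock Purchase Plan — status part-time ✓; no waiver, service 167 days ≥ 45 days ✓; rating 1 < 2 ✗ → not eligible.
Unlimited PTO Program — no waiver, service 167 days ≥ 120 days ✓; 24 hrs/wk < 25 ✗ → not eligible.
Life Insurance — no waiver, service 167 days ≥ 120 days ✓; site Calgary ✗ (not Tulsa) → not eligible.
Health Savings Account — status part-time ✓; service 167 days ≥ 8 weeks (≈56 days) ✓; site Calgary ✗ (not Madison) → not eligible.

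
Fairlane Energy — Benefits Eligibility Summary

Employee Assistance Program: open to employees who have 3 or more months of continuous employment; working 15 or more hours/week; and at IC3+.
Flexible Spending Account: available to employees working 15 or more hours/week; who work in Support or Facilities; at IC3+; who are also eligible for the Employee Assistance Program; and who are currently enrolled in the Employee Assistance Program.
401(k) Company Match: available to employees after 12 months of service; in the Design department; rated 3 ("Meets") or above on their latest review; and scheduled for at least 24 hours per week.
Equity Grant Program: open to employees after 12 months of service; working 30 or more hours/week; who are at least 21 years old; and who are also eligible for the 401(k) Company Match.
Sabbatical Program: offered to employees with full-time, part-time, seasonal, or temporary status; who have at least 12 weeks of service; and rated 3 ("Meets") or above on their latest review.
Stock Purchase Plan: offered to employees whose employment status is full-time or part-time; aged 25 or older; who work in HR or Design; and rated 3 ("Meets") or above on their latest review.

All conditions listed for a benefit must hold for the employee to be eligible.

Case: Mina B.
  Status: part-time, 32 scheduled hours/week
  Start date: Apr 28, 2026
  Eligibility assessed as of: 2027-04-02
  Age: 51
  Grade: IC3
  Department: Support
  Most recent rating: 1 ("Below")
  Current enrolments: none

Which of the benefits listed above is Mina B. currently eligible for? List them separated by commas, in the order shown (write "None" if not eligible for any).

Service from Apr 28, 2026 to 2027-04-02: 339 days.
Employee Assistance Program — service 339 days ≥ 3 months (≈90 days) ✓; 32 hrs/wk ≥ 15 ✓; grade IC3 ≥ IC3 ✓ → eligible.
Flexible Spending Account — 32 hrs/wk ≥ 15 ✓; dept Support ✓; grade IC3 ≥ IC3 ✓; eligible for Employee Assistance Program ✓; not enrolled in Employee Assistance Program ✗ → not eligible.
401(k) Company Match — service 339 days < 12 months (≈360 days) ✗ → not eligible.
Equity Grant Program — service 339 days < 12 months (≈360 days) ✗ → not eligible.
Sabbatical Program — status part-time ✓; service 339 days ≥ 12 weeks (≈84 days) ✓; rating 1 < 3 ✗ → not eligible.
Stock Purchase Plan — status part-time ✓; age 51 ≥ 25 ✓; dept Support ✗ → not eligible.

Employee Assistance Program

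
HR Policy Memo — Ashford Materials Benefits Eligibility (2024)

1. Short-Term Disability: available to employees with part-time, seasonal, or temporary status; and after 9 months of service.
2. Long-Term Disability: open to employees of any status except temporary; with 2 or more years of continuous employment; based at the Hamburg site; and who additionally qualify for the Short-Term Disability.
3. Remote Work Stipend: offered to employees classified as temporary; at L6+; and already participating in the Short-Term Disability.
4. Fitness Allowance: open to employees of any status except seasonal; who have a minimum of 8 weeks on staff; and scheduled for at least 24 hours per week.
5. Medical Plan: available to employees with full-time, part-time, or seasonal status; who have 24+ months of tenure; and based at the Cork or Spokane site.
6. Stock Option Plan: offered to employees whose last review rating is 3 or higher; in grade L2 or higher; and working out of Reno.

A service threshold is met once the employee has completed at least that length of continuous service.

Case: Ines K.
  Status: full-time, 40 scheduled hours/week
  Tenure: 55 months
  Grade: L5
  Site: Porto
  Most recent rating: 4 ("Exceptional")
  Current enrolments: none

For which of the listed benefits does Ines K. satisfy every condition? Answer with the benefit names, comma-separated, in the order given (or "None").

Short-Term Disability — status full-time ✗ (requires part-time, seasonal, or temporary) → not eligible.
Long-Term Disability — status full-time ✓ (not excluded); service 55 months ≥ 2 years (≈730 days) ✓; site Porto ✗ (not Hamburg) → not eligible.
Remote Work Stipend — status full-time ✗ (requires temporary) → not eligible.
Fitness Allowance — status full-time ✓ (not excluded); service 55 months ≥ 8 weeks (≈56 days) ✓; 40 hrs/wk ≥ 24 ✓ → eligible.
Medical Plan — status full-time ✓; service 55 months ≥ 24 months ✓; site Porto ✗ (not Cork or Spokane) → not eligible.
Stock Option Plan — rating 4 ≥ 3 ✓; grade L5 ≥ L2 ✓; site Porto ✗ (not Reno) → not eligible.

Fitness Allowance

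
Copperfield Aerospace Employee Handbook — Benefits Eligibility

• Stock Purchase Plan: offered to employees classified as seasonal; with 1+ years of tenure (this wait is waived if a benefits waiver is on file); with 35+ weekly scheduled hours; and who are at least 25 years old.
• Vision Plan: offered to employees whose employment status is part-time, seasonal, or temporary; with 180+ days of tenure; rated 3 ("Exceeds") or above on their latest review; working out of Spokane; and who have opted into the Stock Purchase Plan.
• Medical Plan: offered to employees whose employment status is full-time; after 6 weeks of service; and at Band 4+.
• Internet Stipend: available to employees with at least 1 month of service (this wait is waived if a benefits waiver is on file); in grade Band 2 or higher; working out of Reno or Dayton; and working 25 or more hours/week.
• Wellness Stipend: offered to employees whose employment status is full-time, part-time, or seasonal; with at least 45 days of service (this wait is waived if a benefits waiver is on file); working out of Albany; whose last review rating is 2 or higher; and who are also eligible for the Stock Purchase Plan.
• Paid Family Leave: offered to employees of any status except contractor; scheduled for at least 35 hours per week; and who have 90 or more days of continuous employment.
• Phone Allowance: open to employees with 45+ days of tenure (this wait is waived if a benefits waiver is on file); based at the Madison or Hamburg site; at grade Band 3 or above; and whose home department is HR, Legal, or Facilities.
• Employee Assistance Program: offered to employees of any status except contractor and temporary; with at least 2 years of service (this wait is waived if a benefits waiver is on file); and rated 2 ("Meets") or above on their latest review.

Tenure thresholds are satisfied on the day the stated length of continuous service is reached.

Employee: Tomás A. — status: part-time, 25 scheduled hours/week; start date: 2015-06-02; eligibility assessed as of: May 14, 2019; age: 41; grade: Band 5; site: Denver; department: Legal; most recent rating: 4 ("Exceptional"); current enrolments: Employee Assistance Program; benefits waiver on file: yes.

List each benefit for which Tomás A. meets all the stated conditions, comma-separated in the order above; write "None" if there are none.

Service from 2015-06-02 to May 14, 2019: 1442 days.
Stock Purchase Plan — status part-time ✗ (requires seasonal) → not eligible.
Vision Plan — status part-time ✓; service 1442 days ≥ 180 days ✓; rating 4 ≥ 3 ✓; site Denver ✗ (not Spokane) → not eligible.
Medical Plan — status part-time ✗ (requires full-time) → not eligible.
Internet Stipend — benefits waiver on file ✓; grade Band 5 ≥ Band 2 ✓; site Denver ✗ (not Reno or Dayton) → not eligible.
Wellness Stipend — status part-time ✓; benefits waiver on file ✓; site Denver ✗ (not Albany) → not eligible.
Paid Family Leave — status part-time ✓ (not excluded); 25 hrs/wk < 35 ✗ → not eligible.
Phone Allowance — benefits waiver on file ✓; site Denver ✗ (not Madison or Hamburg) → not eligible.
Employee Assistance Program — status part-time ✓ (not excluded); benefits waiver on file ✓; rating 4 ≥ 2 ✓ → eligible.

Employee Assistance Program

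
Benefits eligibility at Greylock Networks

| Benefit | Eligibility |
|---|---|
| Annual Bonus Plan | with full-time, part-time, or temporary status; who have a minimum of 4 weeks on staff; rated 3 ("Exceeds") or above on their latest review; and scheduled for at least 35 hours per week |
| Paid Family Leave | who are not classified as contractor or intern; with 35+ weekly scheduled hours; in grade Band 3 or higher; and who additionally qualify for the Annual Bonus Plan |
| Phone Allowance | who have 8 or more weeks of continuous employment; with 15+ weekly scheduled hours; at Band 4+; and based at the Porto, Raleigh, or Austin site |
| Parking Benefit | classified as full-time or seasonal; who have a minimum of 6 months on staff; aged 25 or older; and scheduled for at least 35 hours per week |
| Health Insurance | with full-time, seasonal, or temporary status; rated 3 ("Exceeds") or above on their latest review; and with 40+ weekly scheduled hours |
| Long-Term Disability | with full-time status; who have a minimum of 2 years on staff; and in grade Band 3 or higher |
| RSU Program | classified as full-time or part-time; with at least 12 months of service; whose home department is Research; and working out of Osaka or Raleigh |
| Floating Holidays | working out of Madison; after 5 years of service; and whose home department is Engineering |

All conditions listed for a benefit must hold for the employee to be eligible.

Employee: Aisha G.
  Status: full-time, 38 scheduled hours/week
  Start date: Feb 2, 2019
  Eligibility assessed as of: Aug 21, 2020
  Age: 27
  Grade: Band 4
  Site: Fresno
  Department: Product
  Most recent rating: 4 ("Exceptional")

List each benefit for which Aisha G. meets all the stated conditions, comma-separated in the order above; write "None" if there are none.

Service from Feb 2, 2019 to Aug 21, 2020: 566 days.
Annual Bonus Plan — status full-time ✓; service 566 days ≥ 4 weeks (≈28 days) ✓; rating 4 ≥ 3 ✓; 38 hrs/wk ≥ 35 ✓ → eligible.
Paid Family Leave — status full-time ✓ (not excluded); 38 hrs/wk ≥ 35 ✓; grade Band 4 ≥ Band 3 ✓; eligible for Annual Bonus Plan ✓ → eligible.
Phone Allowance — service 566 days ≥ 8 weeks (≈56 days) ✓; 38 hrs/wk ≥ 15 ✓; grade Band 4 ≥ Band 4 ✓; site Fresno ✗ (not Porto, Raleigh, or Austin) → not eligible.
Parking Benefit — status full-time ✓; service 566 days ≥ 6 months (≈180 days) ✓; age 27 ≥ 25 ✓; 38 hrs/wk ≥ 35 ✓ → eligible.
Health Insurance — status full-time ✓; rating 4 ≥ 3 ✓; 38 hrs/wk < 40 ✗ → not eligible.
Long-Term Disability — status full-time ✓; service 566 days < 2 years (≈730 days) ✗ → not eligible.
RSU Program — status full-time ✓; service 566 days ≥ 12 months (≈360 days) ✓; dept Product ✗ → not eligible.
Floating Holidays — site Fresno ✗ (not Madison) → not eligible.

Annual Bonus Plan, Paid Family Leave, Parking Benefit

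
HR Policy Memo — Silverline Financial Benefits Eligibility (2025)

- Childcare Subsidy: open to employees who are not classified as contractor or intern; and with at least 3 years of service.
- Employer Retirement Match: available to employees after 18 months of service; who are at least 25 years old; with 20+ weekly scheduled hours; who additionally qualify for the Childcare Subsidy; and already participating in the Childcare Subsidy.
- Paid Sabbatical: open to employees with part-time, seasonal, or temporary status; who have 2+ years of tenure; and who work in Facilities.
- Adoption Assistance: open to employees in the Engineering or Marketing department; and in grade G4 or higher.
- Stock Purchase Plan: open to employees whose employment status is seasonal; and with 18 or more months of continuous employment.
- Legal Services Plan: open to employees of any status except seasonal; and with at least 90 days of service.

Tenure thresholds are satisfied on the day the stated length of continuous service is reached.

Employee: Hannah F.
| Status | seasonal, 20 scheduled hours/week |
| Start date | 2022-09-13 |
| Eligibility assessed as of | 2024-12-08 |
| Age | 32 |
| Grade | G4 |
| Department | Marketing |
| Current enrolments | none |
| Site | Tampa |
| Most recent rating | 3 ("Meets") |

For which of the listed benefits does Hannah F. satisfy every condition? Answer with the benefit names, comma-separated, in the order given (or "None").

Service from 2022-09-13 to 2024-12-08: 817 days.
Childcare Subsidy — status seasonal ✓ (not excluded); service 817 days < 3 years (≈1095 days) ✗ → not eligible.
Employer Retirement Match — service 817 days ≥ 18 months (≈540 days) ✓; age 32 ≥ 25 ✓; 20 hrs/wk ≥ 20 ✓; not eligible for Childcare Subsidy ✗ → not eligible.
Paid Sabbatical — status seasonal ✓; service 817 days ≥ 2 years (≈730 days) ✓; dept Marketing ✗ → not eligible.
Adoption Assistance — dept Marketing ✓; grade G4 ≥ G4 ✓ → eligible.
Stock Purchase Plan — status seasonal ✓; service 817 days ≥ 18 months (≈540 days) ✓ → eligible.
Legal Services Plan — status seasonal ✗ (excluded) → not eligible.

Adoption Assistance, Stock Purchase Plan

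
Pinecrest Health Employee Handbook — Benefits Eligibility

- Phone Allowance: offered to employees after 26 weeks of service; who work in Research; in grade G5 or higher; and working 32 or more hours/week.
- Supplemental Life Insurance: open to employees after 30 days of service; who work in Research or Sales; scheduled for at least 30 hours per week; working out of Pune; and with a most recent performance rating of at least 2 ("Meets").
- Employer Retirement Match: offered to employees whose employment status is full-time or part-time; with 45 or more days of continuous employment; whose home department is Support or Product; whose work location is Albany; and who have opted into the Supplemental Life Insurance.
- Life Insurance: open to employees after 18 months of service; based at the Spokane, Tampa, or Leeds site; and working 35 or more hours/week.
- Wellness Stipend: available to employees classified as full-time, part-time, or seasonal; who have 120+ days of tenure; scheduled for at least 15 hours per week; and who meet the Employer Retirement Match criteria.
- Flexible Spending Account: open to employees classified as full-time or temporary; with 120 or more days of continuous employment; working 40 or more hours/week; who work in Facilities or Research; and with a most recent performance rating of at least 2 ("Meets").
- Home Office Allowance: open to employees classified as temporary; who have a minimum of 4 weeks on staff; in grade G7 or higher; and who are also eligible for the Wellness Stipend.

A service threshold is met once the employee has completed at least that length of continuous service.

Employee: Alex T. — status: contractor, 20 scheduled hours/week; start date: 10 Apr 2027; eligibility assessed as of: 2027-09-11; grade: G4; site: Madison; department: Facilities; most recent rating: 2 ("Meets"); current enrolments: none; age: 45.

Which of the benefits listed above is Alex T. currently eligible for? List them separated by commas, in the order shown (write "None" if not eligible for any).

Service from 10 Apr 2027 to 2027-09-11: 154 days.
Phone Allowance — service 154 days < 26 weeks (≈182 days) ✗ → not eligible.
Supplemental Life Insurance — service 154 days ≥ 30 days ✓; dept Facilities ✗ → not eligible.
Employer Retirement Match — status contractor ✗ (requires full-time or part-time) → not eligible.
Life Insurance — service 154 days < 18 months (≈540 days) ✗ → not eligible.
Wellness Stipend — status contractor ✗ (requires full-time, part-time, or seasonal) → not eligible.
Flexible Spending Account — status contractor ✗ (requires full-time or temporary) → not eligible.
Home Office Allowance — status contractor ✗ (requires temporary) → not eligible.

None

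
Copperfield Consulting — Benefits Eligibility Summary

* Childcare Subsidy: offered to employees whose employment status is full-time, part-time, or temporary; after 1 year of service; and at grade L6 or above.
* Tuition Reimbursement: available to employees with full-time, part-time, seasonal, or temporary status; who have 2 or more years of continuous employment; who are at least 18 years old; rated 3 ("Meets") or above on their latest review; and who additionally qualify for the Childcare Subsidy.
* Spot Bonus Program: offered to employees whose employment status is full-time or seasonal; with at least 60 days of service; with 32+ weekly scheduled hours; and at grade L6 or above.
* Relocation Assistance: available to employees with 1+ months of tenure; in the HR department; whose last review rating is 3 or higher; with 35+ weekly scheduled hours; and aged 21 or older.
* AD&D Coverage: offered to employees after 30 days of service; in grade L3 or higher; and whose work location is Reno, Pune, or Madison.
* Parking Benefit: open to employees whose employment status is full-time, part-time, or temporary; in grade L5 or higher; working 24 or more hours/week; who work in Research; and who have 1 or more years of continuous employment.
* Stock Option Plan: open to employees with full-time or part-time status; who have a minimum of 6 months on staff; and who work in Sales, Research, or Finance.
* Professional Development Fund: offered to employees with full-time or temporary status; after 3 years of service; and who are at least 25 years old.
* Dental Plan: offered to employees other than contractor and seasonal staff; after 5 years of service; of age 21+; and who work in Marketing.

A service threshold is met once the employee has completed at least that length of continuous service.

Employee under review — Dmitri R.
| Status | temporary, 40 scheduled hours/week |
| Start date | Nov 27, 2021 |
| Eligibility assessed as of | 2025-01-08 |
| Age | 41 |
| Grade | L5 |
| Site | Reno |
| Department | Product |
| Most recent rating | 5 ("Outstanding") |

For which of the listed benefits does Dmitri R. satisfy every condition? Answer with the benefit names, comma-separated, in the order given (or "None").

Service from Nov 27, 2021 to 2025-01-08: 1138 days.
Childcare Subsidy — status temporary ✓; service 1138 days ≥ 1 year (≈365 days) ✓; grade L5 < L6 ✗ → not eligible.
Tuition Reimbursement — status temporary ✓; service 1138 days ≥ 2 years (≈730 days) ✓; age 41 ≥ 18 ✓; rating 5 ≥ 3 ✓; not eligible for Childcare Subsidy ✗ → not eligible.
Spot Bonus Program — status temporary ✗ (requires full-time or seasonal) → not eligible.
Relocation Assistance — service 1138 days ≥ 1 month (≈30 days) ✓; dept Product ✗ → not eligible.
AD&D Coverage — service 1138 days ≥ 30 days ✓; grade L5 ≥ L3 ✓; site Reno ✓ → eligible.
Parking Benefit — status temporary ✓; grade L5 ≥ L5 ✓; 40 hrs/wk ≥ 24 ✓; dept Product ✗ → not eligible.
Stock Option Plan — status temporary ✗ (requires full-time or part-time) → not eligible.
Professional Development Fund — status temporary ✓; service 1138 days ≥ 3 years (≈1095 days) ✓; age 41 ≥ 25 ✓ → eligible.
Dental Plan — status temporary ✓ (not excluded); service 1138 days < 5 years (≈1825 days) ✗ → not eligible.

AD&D Coverage, Professional Development Fund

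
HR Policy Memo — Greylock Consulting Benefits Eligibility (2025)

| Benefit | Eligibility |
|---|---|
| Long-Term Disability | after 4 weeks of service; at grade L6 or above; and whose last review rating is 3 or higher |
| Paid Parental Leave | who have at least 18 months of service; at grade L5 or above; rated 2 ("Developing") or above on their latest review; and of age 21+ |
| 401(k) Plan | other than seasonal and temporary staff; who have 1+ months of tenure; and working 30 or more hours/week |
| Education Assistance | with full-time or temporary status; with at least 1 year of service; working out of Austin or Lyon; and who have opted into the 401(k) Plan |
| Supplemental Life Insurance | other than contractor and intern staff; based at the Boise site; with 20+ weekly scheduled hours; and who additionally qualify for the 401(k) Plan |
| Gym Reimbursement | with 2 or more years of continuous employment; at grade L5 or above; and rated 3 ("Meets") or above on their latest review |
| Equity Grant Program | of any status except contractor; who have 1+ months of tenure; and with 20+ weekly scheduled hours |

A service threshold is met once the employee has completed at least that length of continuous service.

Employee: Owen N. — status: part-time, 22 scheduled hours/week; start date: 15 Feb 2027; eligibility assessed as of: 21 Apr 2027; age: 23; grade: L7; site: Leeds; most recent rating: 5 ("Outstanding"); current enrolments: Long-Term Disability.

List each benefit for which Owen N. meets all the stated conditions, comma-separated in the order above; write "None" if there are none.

Service from 15 Feb 2027 to 21 Apr 2027: 65 days.
Long-Term Disability — service 65 days ≥ 4 weeks (≈28 days) ✓; grade L7 ≥ L6 ✓; rating 5 ≥ 3 ✓ → eligible.
Paid Parental Leave — service 65 days < 18 months (≈540 days) ✗ → not eligible.
401(k) Plan — status part-time ✓ (not excluded); service 65 days ≥ 1 month (≈30 days) ✓; 22 hrs/wk < 30 ✗ → not eligible.
Education Assistance — status part-time ✗ (requires full-time or temporary) → not eligible.
Supplemental Life Insurance — status part-time ✓ (not excluded); site Leeds ✗ (not Boise) → not eligible.
Gym Reimbursement — service 65 days < 2 years (≈730 days) ✗ → not eligible.
Equity Grant Program — status part-time ✓ (not excluded); service 65 days ≥ 1 month (≈30 days) ✓; 22 hrs/wk ≥ 20 ✓ → eligible.

Long-Term Disability, Equity Grant Program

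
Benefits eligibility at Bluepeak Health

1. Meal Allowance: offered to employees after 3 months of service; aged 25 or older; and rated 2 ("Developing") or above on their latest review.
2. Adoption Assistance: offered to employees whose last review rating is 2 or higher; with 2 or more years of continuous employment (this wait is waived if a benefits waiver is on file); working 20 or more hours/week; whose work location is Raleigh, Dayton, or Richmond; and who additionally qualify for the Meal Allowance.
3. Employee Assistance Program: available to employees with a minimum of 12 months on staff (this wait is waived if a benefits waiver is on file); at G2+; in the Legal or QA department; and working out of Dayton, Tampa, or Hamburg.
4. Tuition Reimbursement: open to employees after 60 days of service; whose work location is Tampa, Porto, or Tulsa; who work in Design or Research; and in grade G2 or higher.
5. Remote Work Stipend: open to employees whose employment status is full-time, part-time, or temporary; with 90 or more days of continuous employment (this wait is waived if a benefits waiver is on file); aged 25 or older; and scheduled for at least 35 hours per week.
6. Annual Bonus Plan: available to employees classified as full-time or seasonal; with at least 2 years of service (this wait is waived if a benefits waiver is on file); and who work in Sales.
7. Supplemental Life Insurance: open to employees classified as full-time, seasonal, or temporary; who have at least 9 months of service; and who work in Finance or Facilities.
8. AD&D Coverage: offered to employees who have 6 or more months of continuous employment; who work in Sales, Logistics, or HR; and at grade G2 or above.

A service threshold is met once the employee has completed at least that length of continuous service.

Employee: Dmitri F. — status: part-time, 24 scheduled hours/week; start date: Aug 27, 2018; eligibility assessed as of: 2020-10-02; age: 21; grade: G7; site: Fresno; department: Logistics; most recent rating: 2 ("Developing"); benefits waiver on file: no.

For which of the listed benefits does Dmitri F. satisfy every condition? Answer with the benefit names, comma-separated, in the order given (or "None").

AD&D Coverage

Service from Aug 27, 2018 to 2020-10-02: 767 days.
Meal Allowance — service 767 days ≥ 3 months (≈90 days) ✓; age 21 < 25 ✗ → not eligible.
Adoption Assistance — rating 2 ≥ 2 ✓; no waiver, service 767 days ≥ 2 years (≈730 days) ✓; 24 hrs/wk ≥ 20 ✓; site Fresno ✗ (not Raleigh, Dayton, or Richmond) → not eligible.
Employee Assistance Program — no waiver, service 767 days ≥ 12 months (≈360 days) ✓; grade G7 ≥ G2 ✓; dept Logistics ✗ → not eligible.
Tuition Reimbursement — service 767 days ≥ 60 days ✓; site Fresno ✗ (not Tampa, Porto, or Tulsa) → not eligible.
Remote Work Stipend — status part-time ✓; no waiver, service 767 days ≥ 90 days ✓; age 21 < 25 ✗ → not eligible.
Annual Bonus Plan — status part-time ✗ (requires full-time or seasonal) → not eligible.
Supplemental Life Insurance — status part-time ✗ (requires full-time, seasonal, or temporary) → not eligible.
AD&D Coverage — service 767 days ≥ 6 months (≈180 days) ✓; dept Logistics ✓; grade G7 ≥ G2 ✓ → eligible.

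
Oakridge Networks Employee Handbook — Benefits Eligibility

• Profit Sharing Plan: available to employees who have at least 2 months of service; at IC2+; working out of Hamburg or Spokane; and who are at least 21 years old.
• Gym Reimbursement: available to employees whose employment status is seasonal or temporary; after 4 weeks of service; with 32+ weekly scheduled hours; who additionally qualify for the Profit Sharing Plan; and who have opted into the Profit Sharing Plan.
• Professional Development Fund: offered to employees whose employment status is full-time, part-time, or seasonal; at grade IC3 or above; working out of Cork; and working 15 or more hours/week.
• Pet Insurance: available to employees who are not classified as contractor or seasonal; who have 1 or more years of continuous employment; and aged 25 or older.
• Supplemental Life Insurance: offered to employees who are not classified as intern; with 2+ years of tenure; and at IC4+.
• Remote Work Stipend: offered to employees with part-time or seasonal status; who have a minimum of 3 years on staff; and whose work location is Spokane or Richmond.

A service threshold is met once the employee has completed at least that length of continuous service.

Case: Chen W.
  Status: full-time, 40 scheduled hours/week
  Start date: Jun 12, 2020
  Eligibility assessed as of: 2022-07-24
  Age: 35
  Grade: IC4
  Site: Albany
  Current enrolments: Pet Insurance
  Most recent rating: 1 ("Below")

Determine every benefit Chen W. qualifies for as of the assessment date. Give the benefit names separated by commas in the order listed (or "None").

Service from Jun 12, 2020 to 2022-07-24: 772 days.
Profit Sharing Plan — service 772 days ≥ 2 months (≈60 days) ✓; grade IC4 ≥ IC2 ✓; site Albany ✗ (not Hamburg or Spokane) → not eligible.
Gym Reimbursement — status full-time ✗ (requires seasonal or temporary) → not eligible.
Professional Development Fund — status full-time ✓; grade IC4 ≥ IC3 ✓; site Albany ✗ (not Cork) → not eligible.
Pet Insurance — status full-time ✓ (not excluded); service 772 days ≥ 1 year (≈365 days) ✓; age 35 ≥ 25 ✓ → eligible.
Supplemental Life Insurance — status full-time ✓ (not excluded); service 772 days ≥ 2 years (≈730 days) ✓; grade IC4 ≥ IC4 ✓ → eligible.
Remote Work Stipend — status full-time ✗ (requires part-time or seasonal) → not eligible.

Pet Insurance, Supplemental Life Insurance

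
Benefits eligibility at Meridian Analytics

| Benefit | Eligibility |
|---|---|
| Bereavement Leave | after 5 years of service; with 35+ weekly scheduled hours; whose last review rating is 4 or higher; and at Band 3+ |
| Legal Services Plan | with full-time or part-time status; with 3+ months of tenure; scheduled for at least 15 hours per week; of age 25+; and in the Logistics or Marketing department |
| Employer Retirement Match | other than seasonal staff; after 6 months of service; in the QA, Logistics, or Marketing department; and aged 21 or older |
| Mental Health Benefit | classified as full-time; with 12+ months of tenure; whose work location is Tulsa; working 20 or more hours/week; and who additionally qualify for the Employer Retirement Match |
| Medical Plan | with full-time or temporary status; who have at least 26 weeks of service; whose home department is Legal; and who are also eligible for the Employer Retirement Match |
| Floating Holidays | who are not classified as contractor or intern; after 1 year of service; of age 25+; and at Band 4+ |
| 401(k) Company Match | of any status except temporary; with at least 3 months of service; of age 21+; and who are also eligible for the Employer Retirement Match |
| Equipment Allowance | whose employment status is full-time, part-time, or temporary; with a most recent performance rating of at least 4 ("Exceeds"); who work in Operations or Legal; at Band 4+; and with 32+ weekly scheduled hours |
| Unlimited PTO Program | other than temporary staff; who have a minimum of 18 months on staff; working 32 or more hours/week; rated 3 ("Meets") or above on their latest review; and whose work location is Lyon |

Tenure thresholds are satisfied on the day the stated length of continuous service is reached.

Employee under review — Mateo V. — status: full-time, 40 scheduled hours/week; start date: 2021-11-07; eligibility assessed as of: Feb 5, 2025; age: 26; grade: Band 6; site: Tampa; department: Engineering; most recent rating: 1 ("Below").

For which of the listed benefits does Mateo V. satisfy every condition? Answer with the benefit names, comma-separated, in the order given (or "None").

Floating Holidays

Service from 2021-11-07 to Feb 5, 2025: 1186 days.
Bereavement Leave — service 1186 days < 5 years (≈1825 days) ✗ → not eligible.
Legal Services Plan — status full-time ✓; service 1186 days ≥ 3 months (≈90 days) ✓; 40 hrs/wk ≥ 15 ✓; age 26 ≥ 25 ✓; dept Engineering ✗ → not eligible.
Employer Retirement Match — status full-time ✓ (not excluded); service 1186 days ≥ 6 months (≈180 days) ✓; dept Engineering ✗ → not eligible.
Mental Health Benefit — status full-time ✓; service 1186 days ≥ 12 months (≈360 days) ✓; site Tampa ✗ (not Tulsa) → not eligible.
Medical Plan — status full-time ✓; service 1186 days ≥ 26 weeks (≈182 days) ✓; dept Engineering ✗ → not eligible.
Floating Holidays — status full-time ✓ (not excluded); service 1186 days ≥ 1 year (≈365 days) ✓; age 26 ≥ 25 ✓; grade Band 6 ≥ Band 4 ✓ → eligible.
401(k) Company Match — status full-time ✓ (not excluded); service 1186 days ≥ 3 months (≈90 days) ✓; age 26 ≥ 21 ✓; not eligible for Employer Retirement Match ✗ → not eligible.
Equipment Allowance — status full-time ✓; rating 1 < 4 ✗ → not eligible.
Unlimited PTO Program — status full-time ✓ (not excluded); service 1186 days ≥ 18 months (≈540 days) ✓; 40 hrs/wk ≥ 32 ✓; rating 1 < 3 ✗ → not eligible.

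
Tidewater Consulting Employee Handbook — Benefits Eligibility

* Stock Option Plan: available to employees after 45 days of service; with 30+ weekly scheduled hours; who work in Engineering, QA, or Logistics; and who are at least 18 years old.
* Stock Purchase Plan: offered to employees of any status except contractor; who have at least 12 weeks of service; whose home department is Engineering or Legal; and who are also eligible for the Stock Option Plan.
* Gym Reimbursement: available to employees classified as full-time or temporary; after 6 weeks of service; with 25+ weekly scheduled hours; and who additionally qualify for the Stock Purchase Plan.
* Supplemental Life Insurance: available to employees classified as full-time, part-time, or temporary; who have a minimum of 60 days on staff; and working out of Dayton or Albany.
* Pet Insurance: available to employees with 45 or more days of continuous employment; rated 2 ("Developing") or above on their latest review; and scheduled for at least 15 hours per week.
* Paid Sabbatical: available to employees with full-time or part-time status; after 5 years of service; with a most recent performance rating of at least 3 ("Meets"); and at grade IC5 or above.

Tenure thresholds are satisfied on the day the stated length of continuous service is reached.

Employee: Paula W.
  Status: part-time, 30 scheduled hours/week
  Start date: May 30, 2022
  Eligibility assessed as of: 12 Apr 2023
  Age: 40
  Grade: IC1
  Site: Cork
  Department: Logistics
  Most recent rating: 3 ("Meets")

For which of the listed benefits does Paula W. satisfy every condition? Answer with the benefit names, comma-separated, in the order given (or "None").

Service from May 30, 2022 to 12 Apr 2023: 317 days.
Stock Option Plan — service 317 days ≥ 45 days ✓; 30 hrs/wk ≥ 30 ✓; dept Logistics ✓; age 40 ≥ 18 ✓ → eligible.
Stock Purchase Plan — status part-time ✓ (not excluded); service 317 days ≥ 12 weeks (≈84 days) ✓; dept Logistics ✗ → not eligible.
Gym Reimbursement — status part-time ✗ (requires full-time or temporary) → not eligible.
Supplemental Life Insurance — status part-time ✓; service 317 days ≥ 60 days ✓; site Cork ✗ (not Dayton or Albany) → not eligible.
Pet Insurance — service 317 days ≥ 45 days ✓; rating 3 ≥ 2 ✓; 30 hrs/wk ≥ 15 ✓ → eligible.
Paid Sabbatical — status part-time ✓; service 317 days < 5 years (≈1825 days) ✗ → not eligible.

Stock Option Plan, Pet Insurance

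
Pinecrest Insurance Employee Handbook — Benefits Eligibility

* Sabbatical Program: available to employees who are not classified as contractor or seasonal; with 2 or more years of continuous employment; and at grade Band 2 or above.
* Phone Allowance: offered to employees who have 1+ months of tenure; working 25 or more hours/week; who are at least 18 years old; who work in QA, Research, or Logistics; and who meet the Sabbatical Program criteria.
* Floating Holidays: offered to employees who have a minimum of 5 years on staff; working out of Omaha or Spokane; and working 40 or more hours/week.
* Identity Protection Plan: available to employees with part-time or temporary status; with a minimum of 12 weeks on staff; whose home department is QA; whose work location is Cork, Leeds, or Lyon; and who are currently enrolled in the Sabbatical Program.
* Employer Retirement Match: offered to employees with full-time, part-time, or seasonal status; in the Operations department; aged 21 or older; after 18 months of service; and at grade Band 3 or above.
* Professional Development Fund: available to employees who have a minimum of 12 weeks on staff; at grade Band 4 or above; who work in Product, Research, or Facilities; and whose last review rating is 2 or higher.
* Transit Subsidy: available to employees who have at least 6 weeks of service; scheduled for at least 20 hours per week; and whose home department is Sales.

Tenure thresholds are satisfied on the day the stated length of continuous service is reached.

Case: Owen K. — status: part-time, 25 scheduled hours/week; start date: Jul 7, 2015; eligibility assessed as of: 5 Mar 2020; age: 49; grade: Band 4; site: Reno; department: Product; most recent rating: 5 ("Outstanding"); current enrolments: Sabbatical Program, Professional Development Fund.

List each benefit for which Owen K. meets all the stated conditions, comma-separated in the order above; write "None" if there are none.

Sabbatical Program, Professional Development Fund

Service from Jul 7, 2015 to 5 Mar 2020: 1703 days.
Sabbatical Program — status part-time ✓ (not excluded); service 1703 days ≥ 2 years (≈730 days) ✓; grade Band 4 ≥ Band 2 ✓ → eligible.
Phone Allowance — service 1703 days ≥ 1 month (≈30 days) ✓; 25 hrs/wk ≥ 25 ✓; age 49 ≥ 18 ✓; dept Product ✗ → not eligible.
Floating Holidays — service 1703 days < 5 years (≈1825 days) ✗ → not eligible.
Identity Protection Plan — status part-time ✓; service 1703 days ≥ 12 weeks (≈84 days) ✓; dept Product ✗ → not eligible.
Employer Retirement Match — status part-time ✓; dept Product ✗ → not eligible.
Professional Development Fund — service 1703 days ≥ 12 weeks (≈84 days) ✓; grade Band 4 ≥ Band 4 ✓; dept Product ✓; rating 5 ≥ 2 ✓ → eligible.
Transit Subsidy — service 1703 days ≥ 6 weeks (≈42 days) ✓; 25 hrs/wk ≥ 20 ✓; dept Product ✗ → not eligible.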